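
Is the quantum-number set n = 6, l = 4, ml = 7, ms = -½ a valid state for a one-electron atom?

Invalid

The magnetic quantum number must satisfy −l ≤ ml ≤ l. With l = 4, ml can only be -4, -3, -2, -1, 0, 1, 2, 3, 4, so ml = 7 is forbidden.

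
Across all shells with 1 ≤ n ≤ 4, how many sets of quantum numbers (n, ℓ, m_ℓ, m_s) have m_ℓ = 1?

12

Per-shell orbital counts meeting the constraint:
n=2 → 1; n=3 → 2; n=4 → 3.
Orbitals: 1 + 2 + 3 = 6. Including both spin states (m_s = ±1/2) gives 2 × 6 = 12 states.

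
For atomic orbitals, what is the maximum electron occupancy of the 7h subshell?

22

A subshell with l = 5 has 2l+1 = 11 orbitals, each holding 2 electrons (spin ±1/2), so 11 × 2 = 22.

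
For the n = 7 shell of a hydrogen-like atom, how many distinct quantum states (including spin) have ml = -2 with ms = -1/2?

Go through l = 0, …, 6 (the values permitted for n = 7).
Orbitals with ml = -2, by l: l=2 → 1; l=3 → 1; l=4 → 1; l=5 → 1; l=6 → 1.
Orbitals: 1 + 1 + 1 + 1 + 1 = 5. With ms fixed to a single value there is one state per orbital, giving 5 states.

5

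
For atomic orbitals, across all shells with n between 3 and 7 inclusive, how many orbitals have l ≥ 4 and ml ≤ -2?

Work shell by shell — for each n, count the (l, ml) pairs that satisfy l ≥ 4 and ml ≤ -2:
n=5 → 3; n=6 → 7; n=7 → 12.
Total orbitals: 3 + 7 + 12 = 22.

22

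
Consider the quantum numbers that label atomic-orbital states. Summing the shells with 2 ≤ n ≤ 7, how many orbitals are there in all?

139

Shell n has n² orbitals: 2²=4 + 3²=9 + 4²=16 + 5²=25 + 6²=36 + 7²=49 = 139 orbitals.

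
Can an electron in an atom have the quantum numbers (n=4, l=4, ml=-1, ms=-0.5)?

The orbital quantum number must satisfy 0 ≤ l ≤ n−1. With n = 4 the allowed l values are 0, 1, 2, 3, so l = 4 is out of range.

Invalid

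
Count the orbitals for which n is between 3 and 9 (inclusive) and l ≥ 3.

Treat each shell separately and count matching orbitals:
n=4 → 7; n=5 → 16; n=6 → 27; n=7 → 40; n=8 → 55; n=9 → 72.
Total orbitals: 7 + 16 + 27 + 40 + 55 + 72 = 217.

217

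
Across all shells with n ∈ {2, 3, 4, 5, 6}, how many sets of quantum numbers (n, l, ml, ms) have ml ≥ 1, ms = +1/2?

35

For each n in the range, tally the orbitals obeying ml ≥ 1:
n=2 → 1; n=3 → 3; n=4 → 6; n=5 → 10; n=6 → 15.
Orbitals: 1 + 3 + 6 + 10 + 15 = 35. With ms fixed to +1/2 there is one state per orbital, so 35 states.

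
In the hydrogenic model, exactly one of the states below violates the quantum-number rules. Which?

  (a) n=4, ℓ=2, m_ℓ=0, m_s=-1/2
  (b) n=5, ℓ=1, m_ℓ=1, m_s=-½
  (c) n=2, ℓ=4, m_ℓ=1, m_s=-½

(c)

(c) has ℓ = 4 ≥ n = 2, violating 0 ≤ ℓ ≤ n−1.
The remaining sets (a), (b) satisfy all four rules.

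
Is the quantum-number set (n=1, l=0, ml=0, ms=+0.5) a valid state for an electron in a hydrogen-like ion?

Valid

n = 1 is a positive integer. l = 0 satisfies 0 ≤ l ≤ n−1 = 0. ml = 0 lies in the range −l … +l (here 0). ms = +1/2 is one of ±1/2.
All four constraints are satisfied.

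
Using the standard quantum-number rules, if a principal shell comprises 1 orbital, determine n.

n² = 1 ⇒ n = 1.

n = 1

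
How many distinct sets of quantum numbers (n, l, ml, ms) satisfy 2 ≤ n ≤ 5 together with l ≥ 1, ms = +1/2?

50

For each n in the range, tally the orbitals obeying l ≥ 1:
n=2 → 3; n=3 → 8; n=4 → 15; n=5 → 24.
Orbitals: 3 + 8 + 15 + 24 = 50. With ms fixed to +1/2 there is one state per orbital, so 50 states.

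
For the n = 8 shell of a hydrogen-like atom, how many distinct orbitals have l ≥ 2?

The n = 8 shell has l = 0 through 7; check each.
Contributions: l=2 → 5; l=3 → 7; l=4 → 9; l=5 → 11; l=6 → 13; l=7 → 15.
Total orbitals: 5 + 7 + 9 + 11 + 13 + 15 = 60.

60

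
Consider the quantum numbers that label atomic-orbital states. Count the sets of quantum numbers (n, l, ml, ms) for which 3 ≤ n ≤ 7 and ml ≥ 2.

70

Treat each shell separately and count matching orbitals:
n=3 → 1; n=4 → 3; n=5 → 6; n=6 → 10; n=7 → 15.
Orbitals: 1 + 3 + 6 + 10 + 15 = 35. Including both spin states (ms = ±1/2) gives 2 × 35 = 70 states.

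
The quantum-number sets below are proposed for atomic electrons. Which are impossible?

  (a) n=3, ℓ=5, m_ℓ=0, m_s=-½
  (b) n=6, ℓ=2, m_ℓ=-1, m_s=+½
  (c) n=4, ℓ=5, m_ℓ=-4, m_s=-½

(a) and (c)

(a) has ℓ = 5 ≥ n = 3, violating 0 ≤ ℓ ≤ n−1.
(c) has ℓ = 5 ≥ n = 4, violating 0 ≤ ℓ ≤ n−1.
The remaining set (b) satisfies all four rules.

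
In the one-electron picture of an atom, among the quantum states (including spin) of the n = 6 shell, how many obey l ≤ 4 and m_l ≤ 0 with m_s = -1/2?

15

The n = 6 shell has l = 0 through 5; check each.
Orbitals with l ≤ 4 and m_l ≤ 0, by l: l=0 → 1; l=1 → 2; l=2 → 3; l=3 → 4; l=4 → 5.
Orbitals: 1 + 2 + 3 + 4 + 5 = 15. With m_s fixed to a single value there is one state per orbital, giving 15 states.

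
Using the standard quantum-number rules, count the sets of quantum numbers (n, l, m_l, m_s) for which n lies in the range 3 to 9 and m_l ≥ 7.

Go shell by shell, enumerating (l, m_l) with m_l ≥ 7:
n=8 → 1; n=9 → 3.
Orbitals: 1 + 3 = 4. Including both spin states (m_s = ±1/2) gives 2 × 4 = 8 states.

8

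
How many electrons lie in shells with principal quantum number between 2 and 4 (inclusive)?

58

Shell n has n² orbitals: 2²=4 + 3²=9 + 4²=16 = 29 orbitals.
Two spin states per orbital: 2 × 29 = 58 electrons.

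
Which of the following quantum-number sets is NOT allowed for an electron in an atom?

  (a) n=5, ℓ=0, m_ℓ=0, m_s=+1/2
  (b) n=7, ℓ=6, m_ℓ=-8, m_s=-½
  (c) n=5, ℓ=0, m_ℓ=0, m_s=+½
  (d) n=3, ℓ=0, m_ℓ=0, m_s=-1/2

(b) has |m_ℓ| = 8 > ℓ = 6, violating −ℓ ≤ m_ℓ ≤ ℓ.
The remaining sets (a), (c), (d) satisfy all four rules.

(b)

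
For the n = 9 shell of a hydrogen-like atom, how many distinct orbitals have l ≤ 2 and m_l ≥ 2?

The n = 9 shell has l = 0 through 8; check each.
The (l, m_l) pairs meeting l ≤ 2 and m_l ≥ 2 give: l=2 → 1.
Total orbitals: 1.

1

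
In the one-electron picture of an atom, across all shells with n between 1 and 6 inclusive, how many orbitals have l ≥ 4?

29

Go shell by shell, enumerating (l, ml) with l ≥ 4:
n=5 → 9; n=6 → 20.
Total orbitals: 9 + 20 = 29.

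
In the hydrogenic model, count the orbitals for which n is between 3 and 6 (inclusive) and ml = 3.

Treat each shell separately and count matching orbitals:
n=4 → 1; n=5 → 2; n=6 → 3.
Total orbitals: 1 + 2 + 3 = 6.

6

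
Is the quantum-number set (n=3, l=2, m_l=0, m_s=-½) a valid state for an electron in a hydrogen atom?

n = 3 is a positive integer. l = 2 satisfies 0 ≤ l ≤ n−1 = 2. m_l = 0 lies in the range −l … +l (here −2 … 2). m_s = -1/2 is one of ±1/2.
All four constraints are satisfied.

Yes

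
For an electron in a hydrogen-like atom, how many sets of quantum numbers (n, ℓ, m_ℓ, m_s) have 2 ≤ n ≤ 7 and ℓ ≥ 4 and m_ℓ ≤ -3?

For each n in the range, tally the orbitals obeying ℓ ≥ 4 and m_ℓ ≤ -3:
n=5 → 2; n=6 → 5; n=7 → 9.
Orbitals: 2 + 5 + 9 = 16. Including both spin states (m_s = ±1/2) gives 2 × 16 = 32 states.

32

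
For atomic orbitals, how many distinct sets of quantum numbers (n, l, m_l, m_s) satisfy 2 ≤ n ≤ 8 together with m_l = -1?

Go shell by shell, enumerating (l, m_l) with m_l = -1:
n=2 → 1; n=3 → 2; n=4 → 3; n=5 → 4; n=6 → 5; n=7 → 6; n=8 → 7.
Orbitals: 1 + 2 + 3 + 4 + 5 + 6 + 7 = 28. Including both spin states (m_s = ±1/2) gives 2 × 28 = 56 states.

56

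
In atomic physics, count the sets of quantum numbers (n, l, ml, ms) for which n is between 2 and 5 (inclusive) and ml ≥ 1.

40

Go shell by shell, enumerating (l, ml) with ml ≥ 1:
n=2 → 1; n=3 → 3; n=4 → 6; n=5 → 10.
Orbitals: 1 + 3 + 6 + 10 = 20. Including both spin states (ms = ±1/2) gives 2 × 20 = 40 states.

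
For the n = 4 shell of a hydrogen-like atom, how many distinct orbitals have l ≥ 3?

7

With n = 4 the allowed l are 0, 1, …, 3.
Contributions: l=3 → 7.
Total orbitals: 7.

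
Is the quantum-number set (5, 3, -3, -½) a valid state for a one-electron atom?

Valid

n = 5 is a positive integer. l = 3 satisfies 0 ≤ l ≤ n−1 = 4. ml = -3 lies in the range −l … +l (here −3 … 3). ms = -1/2 is one of ±1/2.
All four constraints are satisfied.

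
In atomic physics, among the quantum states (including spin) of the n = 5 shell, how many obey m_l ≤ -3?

6

Go through l = 0, …, 4 (the values permitted for n = 5).
The (l, m_l) pairs meeting m_l ≤ -3 give: l=3 → 1; l=4 → 2.
Orbitals: 1 + 2 = 3. Each orbital carries two spin states, so 3 × 2 = 6 states.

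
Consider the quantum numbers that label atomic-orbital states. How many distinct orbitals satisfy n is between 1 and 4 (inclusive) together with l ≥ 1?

Work shell by shell — for each n, count the (l, m_l) pairs that satisfy l ≥ 1:
n=2 → 3; n=3 → 8; n=4 → 15.
Total orbitals: 3 + 8 + 15 = 26.

26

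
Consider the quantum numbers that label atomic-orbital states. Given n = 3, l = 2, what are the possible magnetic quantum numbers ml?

-2, -1, 0, 1, 2

ml takes every integer from −l to +l. With l = 2 that gives the 5 values -2, -1, 0, 1, 2.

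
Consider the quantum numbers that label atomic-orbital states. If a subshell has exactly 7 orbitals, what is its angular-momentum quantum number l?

l = 3

2l+1 = 7 gives l = 3.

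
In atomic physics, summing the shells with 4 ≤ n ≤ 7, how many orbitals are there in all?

Shell n has n² orbitals: 4²=16 + 5²=25 + 6²=36 + 7²=49 = 126 orbitals.

126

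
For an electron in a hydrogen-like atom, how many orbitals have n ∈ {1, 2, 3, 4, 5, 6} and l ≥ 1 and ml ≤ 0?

Treat each shell separately and count matching orbitals:
n=2 → 2; n=3 → 5; n=4 → 9; n=5 → 14; n=6 → 20.
Total orbitals: 2 + 5 + 9 + 14 + 20 = 50.

50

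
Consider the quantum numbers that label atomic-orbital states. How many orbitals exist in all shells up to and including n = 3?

14

Total orbitals = 1² + 2² + 3² = 14.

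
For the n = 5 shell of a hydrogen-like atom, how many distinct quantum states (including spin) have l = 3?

Per l-value: l=3 → 7.
Orbitals: 7. Each orbital carries two spin states, so 7 × 2 = 14 states.

14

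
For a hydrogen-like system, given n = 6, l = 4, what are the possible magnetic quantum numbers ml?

-4, -3, -2, -1, 0, 1, 2, 3, 4

ml takes every integer from −l to +l. With l = 4 that gives the 9 values -4, -3, -2, -1, 0, 1, 2, 3, 4.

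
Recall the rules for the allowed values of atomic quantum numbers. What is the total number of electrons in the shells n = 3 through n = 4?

Shell n has n² orbitals: 3²=9 + 4²=16 = 25 orbitals.
Two spin states per orbital: 2 × 25 = 50 electrons.

50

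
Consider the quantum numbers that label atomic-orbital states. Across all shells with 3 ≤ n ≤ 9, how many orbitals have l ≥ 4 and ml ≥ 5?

Treat each shell separately and count matching orbitals:
n=6 → 1; n=7 → 3; n=8 → 6; n=9 → 10.
Total orbitals: 1 + 3 + 6 + 10 = 20.

20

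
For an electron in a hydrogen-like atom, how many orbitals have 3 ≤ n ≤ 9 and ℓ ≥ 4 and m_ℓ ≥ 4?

35

Go shell by shell, enumerating (ℓ, m_ℓ) with ℓ ≥ 4 and m_ℓ ≥ 4:
n=5 → 1; n=6 → 3; n=7 → 6; n=8 → 10; n=9 → 15.
Total orbitals: 1 + 3 + 6 + 10 + 15 = 35.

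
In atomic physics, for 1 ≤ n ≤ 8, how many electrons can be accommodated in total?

Total orbitals = 1² + 2² + 3² + 4² + 5² + 6² + 7² + 8² = 204. Doubling for spin gives 408 electrons.

408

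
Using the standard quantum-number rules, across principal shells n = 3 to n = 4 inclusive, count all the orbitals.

Shell n has n² orbitals: 3²=9 + 4²=16 = 25 orbitals.

25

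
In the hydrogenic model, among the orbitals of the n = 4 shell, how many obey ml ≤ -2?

With n = 4 the allowed l are 0, 1, …, 3.
Per l-value: l=2 → 1; l=3 → 2.
Total orbitals: 1 + 2 = 3.

3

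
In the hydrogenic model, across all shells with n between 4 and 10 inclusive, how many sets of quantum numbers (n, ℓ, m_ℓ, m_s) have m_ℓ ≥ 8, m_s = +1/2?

Go shell by shell, enumerating (ℓ, m_ℓ) with m_ℓ ≥ 8:
n=9 → 1; n=10 → 3.
Orbitals: 1 + 3 = 4. With m_s fixed to +1/2 there is one state per orbital, so 4 states.

4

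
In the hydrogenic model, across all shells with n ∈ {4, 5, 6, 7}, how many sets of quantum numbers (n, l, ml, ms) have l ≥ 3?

180

For each n in the range, tally the orbitals obeying l ≥ 3:
n=4 → 7; n=5 → 16; n=6 → 27; n=7 → 40.
Orbitals: 7 + 16 + 27 + 40 = 90. Including both spin states (ms = ±1/2) gives 2 × 90 = 180 states.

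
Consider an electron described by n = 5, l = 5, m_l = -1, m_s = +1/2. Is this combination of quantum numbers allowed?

Not allowed

The orbital quantum number must satisfy 0 ≤ l ≤ n−1. With n = 5 the allowed l values are 0, 1, 2, 3, 4, so l = 5 is out of range.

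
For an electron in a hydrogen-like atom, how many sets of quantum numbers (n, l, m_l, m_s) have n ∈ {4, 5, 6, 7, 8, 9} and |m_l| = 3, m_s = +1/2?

Treat each shell separately and count matching orbitals:
n=4 → 2; n=5 → 4; n=6 → 6; n=7 → 8; n=8 → 10; n=9 → 12.
Orbitals: 2 + 4 + 6 + 8 + 10 + 12 = 42. With m_s fixed to +1/2 there is one state per orbital, so 42 states.

42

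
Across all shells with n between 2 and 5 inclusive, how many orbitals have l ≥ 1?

For each n in the range, tally the orbitals obeying l ≥ 1:
n=2 → 3; n=3 → 8; n=4 → 15; n=5 → 24.
Total orbitals: 3 + 8 + 15 + 24 = 50.

50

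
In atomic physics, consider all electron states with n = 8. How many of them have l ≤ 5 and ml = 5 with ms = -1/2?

1

For n = 8, l ranges over 0 … 7.
The (l, ml) pairs meeting l ≤ 5 and ml = 5 give: l=5 → 1.
Orbitals: 1. With ms fixed to a single value there is one state per orbital, giving 1 state.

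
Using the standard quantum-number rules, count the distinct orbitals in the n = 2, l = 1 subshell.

3

A subshell has 2l+1 orbitals; with l = 1, that's 3.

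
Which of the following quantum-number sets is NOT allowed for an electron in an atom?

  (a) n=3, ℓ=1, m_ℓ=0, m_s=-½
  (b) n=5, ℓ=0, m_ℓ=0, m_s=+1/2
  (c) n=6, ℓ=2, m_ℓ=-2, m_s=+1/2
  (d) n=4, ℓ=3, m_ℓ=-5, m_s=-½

(d)

(d) has |m_ℓ| = 5 > ℓ = 3, violating −ℓ ≤ m_ℓ ≤ ℓ.
The remaining sets (a), (b), (c) satisfy all four rules.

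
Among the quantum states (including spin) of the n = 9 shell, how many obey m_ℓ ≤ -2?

56

For n = 9, ℓ ranges over 0 … 8.
Orbitals with m_ℓ ≤ -2, by ℓ: ℓ=2 → 1; ℓ=3 → 2; ℓ=4 → 3; ℓ=5 → 4; ℓ=6 → 5; ℓ=7 → 6; ℓ=8 → 7.
Orbitals: 1 + 2 + 3 + 4 + 5 + 6 + 7 = 28. Each orbital carries two spin states, so 28 × 2 = 56 states.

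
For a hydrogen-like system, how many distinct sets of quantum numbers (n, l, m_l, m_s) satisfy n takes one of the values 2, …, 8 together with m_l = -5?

12

Count contributing orbitals for each principal shell:
n=6 → 1; n=7 → 2; n=8 → 3.
Orbitals: 1 + 2 + 3 = 6. Including both spin states (m_s = ±1/2) gives 2 × 6 = 12 states.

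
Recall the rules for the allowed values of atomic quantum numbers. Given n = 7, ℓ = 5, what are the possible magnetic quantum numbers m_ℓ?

m_ℓ takes every integer from −ℓ to +ℓ. With ℓ = 5 that gives the 11 values -5, -4, -3, -2, -1, 0, 1, 2, 3, 4, 5.

-5, -4, -3, -2, -1, 0, 1, 2, 3, 4, 5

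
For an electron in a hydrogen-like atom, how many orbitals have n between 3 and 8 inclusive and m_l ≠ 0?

166

Per-shell orbital counts meeting the constraint:
n=3 → 6; n=4 → 12; n=5 → 20; n=6 → 30; n=7 → 42; n=8 → 56.
Total orbitals: 6 + 12 + 20 + 30 + 42 + 56 = 166.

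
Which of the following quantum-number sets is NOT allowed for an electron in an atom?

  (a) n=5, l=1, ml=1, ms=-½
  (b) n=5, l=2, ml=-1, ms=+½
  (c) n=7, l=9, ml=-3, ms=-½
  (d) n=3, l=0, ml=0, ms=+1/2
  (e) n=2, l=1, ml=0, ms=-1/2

(c)

(c) has l = 9 ≥ n = 7, violating 0 ≤ l ≤ n−1.
The remaining sets (a), (b), (d), (e) satisfy all four rules.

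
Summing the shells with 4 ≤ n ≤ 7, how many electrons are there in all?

Shell n has n² orbitals: 4²=16 + 5²=25 + 6²=36 + 7²=49 = 126 orbitals.
Two spin states per orbital: 2 × 126 = 252 electrons.

252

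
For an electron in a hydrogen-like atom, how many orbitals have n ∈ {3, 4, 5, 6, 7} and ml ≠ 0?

Count contributing orbitals for each principal shell:
n=3 → 6; n=4 → 12; n=5 → 20; n=6 → 30; n=7 → 42.
Total orbitals: 6 + 12 + 20 + 30 + 42 = 110.

110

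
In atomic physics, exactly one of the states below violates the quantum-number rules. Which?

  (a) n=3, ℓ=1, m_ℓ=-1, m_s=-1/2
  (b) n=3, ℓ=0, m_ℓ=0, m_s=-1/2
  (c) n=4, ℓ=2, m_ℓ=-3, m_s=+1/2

(c)

(c) has |m_ℓ| = 3 > ℓ = 2, violating −ℓ ≤ m_ℓ ≤ ℓ.
The remaining sets (a), (b) satisfy all four rules.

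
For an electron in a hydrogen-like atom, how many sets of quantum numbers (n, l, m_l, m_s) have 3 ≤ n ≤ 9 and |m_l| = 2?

For each n in the range, tally the orbitals obeying |m_l| = 2:
n=3 → 2; n=4 → 4; n=5 → 6; n=6 → 8; n=7 → 10; n=8 → 12; n=9 → 14.
Orbitals: 2 + 4 + 6 + 8 + 10 + 12 + 14 = 56. Including both spin states (m_s = ±1/2) gives 2 × 56 = 112 states.

112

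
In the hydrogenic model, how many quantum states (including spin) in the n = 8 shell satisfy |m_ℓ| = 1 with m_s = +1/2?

The n = 8 shell has ℓ = 0 through 7; check each.
Orbitals with |m_ℓ| = 1, by ℓ: ℓ=1 → 2; ℓ=2 → 2; ℓ=3 → 2; ℓ=4 → 2; ℓ=5 → 2; ℓ=6 → 2; ℓ=7 → 2.
Orbitals: 2 + 2 + 2 + 2 + 2 + 2 + 2 = 14. With m_s fixed to a single value there is one state per orbital, giving 14 states.

14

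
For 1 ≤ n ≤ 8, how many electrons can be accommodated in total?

Total orbitals = 1² + 2² + 3² + 4² + 5² + 6² + 7² + 8² = 204. Doubling for spin gives 408 electrons.

408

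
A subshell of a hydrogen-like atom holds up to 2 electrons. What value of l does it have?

l = 0

2(2l+1) = 2 ⇒ 2l+1 = 1 ⇒ l = 0.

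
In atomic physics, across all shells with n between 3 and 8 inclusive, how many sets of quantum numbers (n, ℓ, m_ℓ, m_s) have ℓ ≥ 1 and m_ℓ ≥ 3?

Work shell by shell — for each n, count the (ℓ, m_ℓ) pairs that satisfy ℓ ≥ 1 and m_ℓ ≥ 3:
n=4 → 1; n=5 → 3; n=6 → 6; n=7 → 10; n=8 → 15.
Orbitals: 1 + 3 + 6 + 10 + 15 = 35. Including both spin states (m_s = ±1/2) gives 2 × 35 = 70 states.

70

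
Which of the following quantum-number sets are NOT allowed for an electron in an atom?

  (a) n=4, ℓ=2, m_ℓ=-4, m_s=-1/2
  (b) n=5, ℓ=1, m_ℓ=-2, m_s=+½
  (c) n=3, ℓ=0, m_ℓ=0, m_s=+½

(a) and (b)

(a) has |m_ℓ| = 4 > ℓ = 2, violating −ℓ ≤ m_ℓ ≤ ℓ.
(b) has |m_ℓ| = 2 > ℓ = 1, violating −ℓ ≤ m_ℓ ≤ ℓ.
The remaining set (c) satisfies all four rules.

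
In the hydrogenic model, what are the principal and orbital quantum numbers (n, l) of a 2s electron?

n = 2, l = 0

The leading integer gives n = 2; the letter 's' means l = 0.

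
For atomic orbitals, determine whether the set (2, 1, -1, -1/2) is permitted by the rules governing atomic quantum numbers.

Allowed

n = 2 is a positive integer. ℓ = 1 satisfies 0 ≤ ℓ ≤ n−1 = 1. m_ℓ = -1 lies in the range −ℓ … +ℓ (here −1 … 1). m_s = -1/2 is one of ±1/2.
All four constraints are satisfied.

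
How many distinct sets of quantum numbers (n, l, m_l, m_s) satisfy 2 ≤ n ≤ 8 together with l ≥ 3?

Go shell by shell, enumerating (l, m_l) with l ≥ 3:
n=4 → 7; n=5 → 16; n=6 → 27; n=7 → 40; n=8 → 55.
Orbitals: 7 + 16 + 27 + 40 + 55 = 145. Including both spin states (m_s = ±1/2) gives 2 × 145 = 290 states.

290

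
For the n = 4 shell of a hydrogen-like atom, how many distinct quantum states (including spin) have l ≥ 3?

14

The n = 4 shell has l = 0 through 3; check each.
Per l-value: l=3 → 7.
Orbitals: 7. Each orbital carries two spin states, so 7 × 2 = 14 states.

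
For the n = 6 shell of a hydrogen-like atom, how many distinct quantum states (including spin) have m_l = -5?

With n = 6 the allowed l are 0, 1, …, 5.
The (l, m_l) pairs meeting m_l = -5 give: l=5 → 1.
Orbitals: 1. Each orbital carries two spin states, so 1 × 2 = 2 states.

2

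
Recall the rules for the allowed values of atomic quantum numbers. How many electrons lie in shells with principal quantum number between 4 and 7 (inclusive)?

252

Shell n has n² orbitals: 4²=16 + 5²=25 + 6²=36 + 7²=49 = 126 orbitals.
Two spin states per orbital: 2 × 126 = 252 electrons.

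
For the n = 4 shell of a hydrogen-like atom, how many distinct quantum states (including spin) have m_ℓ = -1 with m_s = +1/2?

3

The n = 4 shell has ℓ = 0 through 3; check each.
The (ℓ, m_ℓ) pairs meeting m_ℓ = -1 give: ℓ=1 → 1; ℓ=2 → 1; ℓ=3 → 1.
Orbitals: 1 + 1 + 1 = 3. With m_s fixed to a single value there is one state per orbital, giving 3 states.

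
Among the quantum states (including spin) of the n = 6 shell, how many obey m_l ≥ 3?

12

The n = 6 shell has l = 0 through 5; check each.
The (l, m_l) pairs meeting m_l ≥ 3 give: l=3 → 1; l=4 → 2; l=5 → 3.
Orbitals: 1 + 2 + 3 = 6. Each orbital carries two spin states, so 6 × 2 = 12 states.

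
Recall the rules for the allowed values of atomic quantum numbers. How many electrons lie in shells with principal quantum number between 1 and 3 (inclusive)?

28

Shell n has n² orbitals: 1²=1 + 2²=4 + 3²=9 = 14 orbitals.
Two spin states per orbital: 2 × 14 = 28 electrons.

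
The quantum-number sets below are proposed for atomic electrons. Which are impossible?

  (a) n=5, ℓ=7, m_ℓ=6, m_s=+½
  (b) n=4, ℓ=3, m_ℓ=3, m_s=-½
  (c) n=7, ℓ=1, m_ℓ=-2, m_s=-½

(a) has ℓ = 7 ≥ n = 5, violating 0 ≤ ℓ ≤ n−1.
(c) has |m_ℓ| = 2 > ℓ = 1, violating −ℓ ≤ m_ℓ ≤ ℓ.
The remaining set (b) satisfies all four rules.

(a) and (c)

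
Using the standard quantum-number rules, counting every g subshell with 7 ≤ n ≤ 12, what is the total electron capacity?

108

A g subshell (l = 4) exists for every n ≥ 5, so shells n = 7, 8, 9, 10, 11, 12 each contribute one — 6 subshells.
Since each g subshell holds 2(2·4+1) = 18 electrons, the total is 6 × 18 = 108.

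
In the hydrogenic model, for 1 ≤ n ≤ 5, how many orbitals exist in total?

55

Total orbitals = 1² + 2² + 3² + 4² + 5² = 55.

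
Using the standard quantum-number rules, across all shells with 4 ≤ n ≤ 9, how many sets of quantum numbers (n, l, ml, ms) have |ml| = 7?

Work shell by shell — for each n, count the (l, ml) pairs that satisfy |ml| = 7:
n=8 → 2; n=9 → 4.
Orbitals: 2 + 4 = 6. Including both spin states (ms = ±1/2) gives 2 × 6 = 12 states.

12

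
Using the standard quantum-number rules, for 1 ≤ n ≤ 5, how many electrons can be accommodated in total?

110

Total orbitals = 1² + 2² + 3² + 4² + 5² = 55. Doubling for spin gives 110 electrons.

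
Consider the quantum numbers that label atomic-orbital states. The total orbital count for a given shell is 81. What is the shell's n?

n² = 81 ⇒ n = 9.

n = 9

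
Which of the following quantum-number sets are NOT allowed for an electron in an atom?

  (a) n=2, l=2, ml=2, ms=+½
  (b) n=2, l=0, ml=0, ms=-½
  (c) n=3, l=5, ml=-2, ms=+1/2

(a) has l = 2 ≥ n = 2, violating 0 ≤ l ≤ n−1.
(c) has l = 5 ≥ n = 3, violating 0 ≤ l ≤ n−1.
The remaining set (b) satisfies all four rules.

(a) and (c)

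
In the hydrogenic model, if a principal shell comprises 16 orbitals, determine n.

n = 4

n² = 16 ⇒ n = 4.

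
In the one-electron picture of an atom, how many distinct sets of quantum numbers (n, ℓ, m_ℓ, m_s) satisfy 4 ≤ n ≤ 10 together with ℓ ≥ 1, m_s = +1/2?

For each n in the range, tally the orbitals obeying ℓ ≥ 1:
n=4 → 15; n=5 → 24; n=6 → 35; n=7 → 48; n=8 → 63; n=9 → 80; n=10 → 99.
Orbitals: 15 + 24 + 35 + 48 + 63 + 80 + 99 = 364. With m_s fixed to +1/2 there is one state per orbital, so 364 states.

364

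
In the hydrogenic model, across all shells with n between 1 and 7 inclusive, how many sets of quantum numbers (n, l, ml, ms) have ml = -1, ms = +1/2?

21

For each n in the range, tally the orbitals obeying ml = -1:
n=2 → 1; n=3 → 2; n=4 → 3; n=5 → 4; n=6 → 5; n=7 → 6.
Orbitals: 1 + 2 + 3 + 4 + 5 + 6 = 21. With ms fixed to +1/2 there is one state per orbital, so 21 states.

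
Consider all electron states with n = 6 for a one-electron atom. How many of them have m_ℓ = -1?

The n = 6 shell has ℓ = 0 through 5; check each.
Contributions: ℓ=1 → 1; ℓ=2 → 1; ℓ=3 → 1; ℓ=4 → 1; ℓ=5 → 1.
Orbitals: 1 + 1 + 1 + 1 + 1 = 5. Each orbital carries two spin states, so 5 × 2 = 10 states.

10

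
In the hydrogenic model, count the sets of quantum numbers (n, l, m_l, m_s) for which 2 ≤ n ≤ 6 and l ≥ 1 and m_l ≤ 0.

100

Work shell by shell — for each n, count the (l, m_l) pairs that satisfy l ≥ 1 and m_l ≤ 0:
n=2 → 2; n=3 → 5; n=4 → 9; n=5 → 14; n=6 → 20.
Orbitals: 2 + 5 + 9 + 14 + 20 = 50. Including both spin states (m_s = ±1/2) gives 2 × 50 = 100 states.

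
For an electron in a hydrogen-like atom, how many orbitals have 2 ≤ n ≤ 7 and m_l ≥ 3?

20

Count contributing orbitals for each principal shell:
n=4 → 1; n=5 → 3; n=6 → 6; n=7 → 10.
Total orbitals: 1 + 3 + 6 + 10 = 20.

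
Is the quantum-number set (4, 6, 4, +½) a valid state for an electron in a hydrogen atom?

Not allowed

The orbital quantum number must satisfy 0 ≤ l ≤ n−1. With n = 4 the allowed l values are 0, 1, 2, 3, so l = 6 is out of range.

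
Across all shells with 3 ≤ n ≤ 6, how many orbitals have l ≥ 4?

Go shell by shell, enumerating (l, m_l) with l ≥ 4:
n=5 → 9; n=6 → 20.
Total orbitals: 9 + 20 = 29.

29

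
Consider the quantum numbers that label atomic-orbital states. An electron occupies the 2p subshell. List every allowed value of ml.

-1, 0, 1

The 2p subshell has l = 1, and ml takes every integer from −l to +l. With l = 1 that gives the 3 values -1, 0, 1.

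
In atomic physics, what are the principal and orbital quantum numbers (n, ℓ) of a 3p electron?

The leading integer gives n = 3; the letter 'p' means ℓ = 1.

n = 3, ℓ = 1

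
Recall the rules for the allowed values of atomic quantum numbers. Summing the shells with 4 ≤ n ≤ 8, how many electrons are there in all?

380

Shell n has n² orbitals: 4²=16 + 5²=25 + 6²=36 + 7²=49 + 8²=64 = 190 orbitals.
Two spin states per orbital: 2 × 190 = 380 electrons.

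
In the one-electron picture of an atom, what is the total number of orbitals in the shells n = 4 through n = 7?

126

Shell n has n² orbitals: 4²=16 + 5²=25 + 6²=36 + 7²=49 = 126 orbitals.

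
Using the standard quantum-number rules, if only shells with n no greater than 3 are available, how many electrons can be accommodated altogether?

28

Total orbitals = 1² + 2² + 3² = 14. Doubling for spin gives 28 electrons.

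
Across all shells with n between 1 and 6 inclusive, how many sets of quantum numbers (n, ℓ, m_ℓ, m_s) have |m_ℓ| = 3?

For each n in the range, tally the orbitals obeying |m_ℓ| = 3:
n=4 → 2; n=5 → 4; n=6 → 6.
Orbitals: 2 + 4 + 6 = 12. Including both spin states (m_s = ±1/2) gives 2 × 12 = 24 states.

24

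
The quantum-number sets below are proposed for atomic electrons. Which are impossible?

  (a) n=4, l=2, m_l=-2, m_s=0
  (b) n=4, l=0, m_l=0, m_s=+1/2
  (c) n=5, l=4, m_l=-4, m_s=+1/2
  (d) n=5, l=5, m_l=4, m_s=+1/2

(a) and (d)

(a) has m_s = 0, but an electron's spin must be ±1/2.
(d) has l = 5 ≥ n = 5, violating 0 ≤ l ≤ n−1.
The remaining sets (b), (c) satisfy all four rules.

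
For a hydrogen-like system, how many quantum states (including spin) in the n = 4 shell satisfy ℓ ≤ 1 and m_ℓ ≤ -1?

2

Orbitals with ℓ ≤ 1 and m_ℓ ≤ -1, by ℓ: ℓ=1 → 1.
Orbitals: 1. Each orbital carries two spin states, so 1 × 2 = 2 states.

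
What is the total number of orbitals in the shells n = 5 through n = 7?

110

Shell n has n² orbitals: 5²=25 + 6²=36 + 7²=49 = 110 orbitals.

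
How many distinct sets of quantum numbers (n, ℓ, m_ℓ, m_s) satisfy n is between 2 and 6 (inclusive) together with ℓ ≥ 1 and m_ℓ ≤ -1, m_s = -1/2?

For each n in the range, tally the orbitals obeying ℓ ≥ 1 and m_ℓ ≤ -1:
n=2 → 1; n=3 → 3; n=4 → 6; n=5 → 10; n=6 → 15.
Orbitals: 1 + 3 + 6 + 10 + 15 = 35. With m_s fixed to -1/2 there is one state per orbital, so 35 states.

35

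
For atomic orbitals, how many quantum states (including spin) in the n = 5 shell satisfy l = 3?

Orbitals with l = 3, by l: l=3 → 7.
Orbitals: 7. Each orbital carries two spin states, so 7 × 2 = 14 states.

14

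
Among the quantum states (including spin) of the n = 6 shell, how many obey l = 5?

With n = 6 the allowed l are 0, 1, …, 5.
Per l-value: l=5 → 11.
Orbitals: 11. Each orbital carries two spin states, so 11 × 2 = 22 states.

22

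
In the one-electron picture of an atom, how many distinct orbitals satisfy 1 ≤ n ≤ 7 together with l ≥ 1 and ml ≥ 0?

77

For each n in the range, tally the orbitals obeying l ≥ 1 and ml ≥ 0:
n=2 → 2; n=3 → 5; n=4 → 9; n=5 → 14; n=6 → 20; n=7 → 27.
Total orbitals: 2 + 5 + 9 + 14 + 20 + 27 = 77.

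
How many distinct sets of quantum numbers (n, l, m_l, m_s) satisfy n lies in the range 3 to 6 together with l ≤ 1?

32

Work shell by shell — for each n, count the (l, m_l) pairs that satisfy l ≤ 1:
n=3 → 4; n=4 → 4; n=5 → 4; n=6 → 4.
Orbitals: 4 + 4 + 4 + 4 = 16. Including both spin states (m_s = ±1/2) gives 2 × 16 = 32 states.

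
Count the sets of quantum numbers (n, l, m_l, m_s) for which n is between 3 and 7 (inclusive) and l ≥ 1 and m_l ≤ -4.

Treat each shell separately and count matching orbitals:
n=5 → 1; n=6 → 3; n=7 → 6.
Orbitals: 1 + 3 + 6 = 10. Including both spin states (m_s = ±1/2) gives 2 × 10 = 20 states.

20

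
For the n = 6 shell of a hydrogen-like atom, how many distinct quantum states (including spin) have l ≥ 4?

The n = 6 shell has l = 0 through 5; check each.
Orbitals with l ≥ 4, by l: l=4 → 9; l=5 → 11.
Orbitals: 9 + 11 = 20. Each orbital carries two spin states, so 20 × 2 = 40 states.

40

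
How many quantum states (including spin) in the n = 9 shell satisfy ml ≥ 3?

For n = 9, l ranges over 0 … 8.
The (l, ml) pairs meeting ml ≥ 3 give: l=3 → 1; l=4 → 2; l=5 → 3; l=6 → 4; l=7 → 5; l=8 → 6.
Orbitals: 1 + 2 + 3 + 4 + 5 + 6 = 21. Each orbital carries two spin states, so 21 × 2 = 42 states.

42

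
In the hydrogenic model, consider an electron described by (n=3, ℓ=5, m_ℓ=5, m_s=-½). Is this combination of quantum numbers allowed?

The orbital quantum number must satisfy 0 ≤ ℓ ≤ n−1. With n = 3 the allowed ℓ values are 0, 1, 2, so ℓ = 5 is out of range.

No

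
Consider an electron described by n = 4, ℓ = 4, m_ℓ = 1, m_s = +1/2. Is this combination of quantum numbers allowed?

Invalid

The orbital quantum number must satisfy 0 ≤ ℓ ≤ n−1. With n = 4 the allowed ℓ values are 0, 1, 2, 3, so ℓ = 4 is out of range.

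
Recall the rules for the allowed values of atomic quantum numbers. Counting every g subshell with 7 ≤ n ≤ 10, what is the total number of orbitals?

A g subshell (l = 4) exists for every n ≥ 5, so shells n = 7, 8, 9, 10 each contribute one — 4 subshells.
Since each g subshell has 2·4+1 = 9 orbitals, the total is 4 × 9 = 36.

36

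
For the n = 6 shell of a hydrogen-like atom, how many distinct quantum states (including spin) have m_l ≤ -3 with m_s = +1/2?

For n = 6, l ranges over 0 … 5.
The (l, m_l) pairs meeting m_l ≤ -3 give: l=3 → 1; l=4 → 2; l=5 → 3.
Orbitals: 1 + 2 + 3 = 6. With m_s fixed to a single value there is one state per orbital, giving 6 states.

6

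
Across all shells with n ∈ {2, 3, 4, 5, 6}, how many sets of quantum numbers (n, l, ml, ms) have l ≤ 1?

40

For each n in the range, tally the orbitals obeying l ≤ 1:
n=2 → 4; n=3 → 4; n=4 → 4; n=5 → 4; n=6 → 4.
Orbitals: 4 + 4 + 4 + 4 + 4 = 20. Including both spin states (ms = ±1/2) gives 2 × 20 = 40 states.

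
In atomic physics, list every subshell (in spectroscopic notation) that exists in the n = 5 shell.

5s, 5p, 5d, 5f, 5g

For n = 5, ℓ runs from 0 to 4. In spectroscopic notation ℓ = 0,1,2,… ↔ s,p,d,f,g,h,i, so the subshells are 5s, 5p, 5d, 5f, 5g.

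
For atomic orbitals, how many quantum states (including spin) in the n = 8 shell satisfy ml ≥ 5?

The n = 8 shell has l = 0 through 7; check each.
The (l, ml) pairs meeting ml ≥ 5 give: l=5 → 1; l=6 → 2; l=7 → 3.
Orbitals: 1 + 2 + 3 = 6. Each orbital carries two spin states, so 6 × 2 = 12 states.

12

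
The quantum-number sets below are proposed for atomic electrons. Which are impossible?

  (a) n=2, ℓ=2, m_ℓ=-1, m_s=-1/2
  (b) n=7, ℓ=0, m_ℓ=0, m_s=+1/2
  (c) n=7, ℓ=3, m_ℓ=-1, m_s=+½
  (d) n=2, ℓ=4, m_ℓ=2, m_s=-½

(a) has ℓ = 2 ≥ n = 2, violating 0 ≤ ℓ ≤ n−1.
(d) has ℓ = 4 ≥ n = 2, violating 0 ≤ ℓ ≤ n−1.
The remaining sets (b), (c) satisfy all four rules.

(a) and (d)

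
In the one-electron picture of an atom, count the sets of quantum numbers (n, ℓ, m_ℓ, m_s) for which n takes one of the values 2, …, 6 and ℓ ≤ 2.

For each n in the range, tally the orbitals obeying ℓ ≤ 2:
n=2 → 4; n=3 → 9; n=4 → 9; n=5 → 9; n=6 → 9.
Orbitals: 4 + 9 + 9 + 9 + 9 = 40. Including both spin states (m_s = ±1/2) gives 2 × 40 = 80 states.

80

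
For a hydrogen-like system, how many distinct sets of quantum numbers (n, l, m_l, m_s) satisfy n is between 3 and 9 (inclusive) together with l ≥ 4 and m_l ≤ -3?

Go shell by shell, enumerating (l, m_l) with l ≥ 4 and m_l ≤ -3:
n=5 → 2; n=6 → 5; n=7 → 9; n=8 → 14; n=9 → 20.
Orbitals: 2 + 5 + 9 + 14 + 20 = 50. Including both spin states (m_s = ±1/2) gives 2 × 50 = 100 states.

100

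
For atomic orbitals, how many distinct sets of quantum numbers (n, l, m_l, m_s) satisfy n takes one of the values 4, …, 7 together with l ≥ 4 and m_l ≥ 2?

44

Go shell by shell, enumerating (l, m_l) with l ≥ 4 and m_l ≥ 2:
n=5 → 3; n=6 → 7; n=7 → 12.
Orbitals: 3 + 7 + 12 = 22. Including both spin states (m_s = ±1/2) gives 2 × 22 = 44 states.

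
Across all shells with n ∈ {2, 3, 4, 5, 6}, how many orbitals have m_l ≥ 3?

10

Go shell by shell, enumerating (l, m_l) with m_l ≥ 3:
n=4 → 1; n=5 → 3; n=6 → 6.
Total orbitals: 1 + 3 + 6 = 10.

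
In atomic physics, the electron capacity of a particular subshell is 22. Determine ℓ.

2(2ℓ+1) = 22 ⇒ 2ℓ+1 = 11 ⇒ ℓ = 5.

ℓ = 5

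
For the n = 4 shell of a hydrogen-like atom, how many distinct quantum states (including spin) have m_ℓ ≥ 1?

For n = 4, ℓ ranges over 0 … 3.
Orbitals with m_ℓ ≥ 1, by ℓ: ℓ=1 → 1; ℓ=2 → 2; ℓ=3 → 3.
Orbitals: 1 + 2 + 3 = 6. Each orbital carries two spin states, so 6 × 2 = 12 states.

12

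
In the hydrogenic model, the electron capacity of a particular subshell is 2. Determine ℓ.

2(2ℓ+1) = 2 ⇒ 2ℓ+1 = 1 ⇒ ℓ = 0.

ℓ = 0 (s)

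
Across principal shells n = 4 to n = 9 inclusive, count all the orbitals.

271

Shell n has n² orbitals: 4²=16 + 5²=25 + 6²=36 + 7²=49 + 8²=64 + 9²=81 = 271 orbitals.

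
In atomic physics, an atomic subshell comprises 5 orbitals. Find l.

l = 2 (d)

2l+1 = 5 gives l = 2.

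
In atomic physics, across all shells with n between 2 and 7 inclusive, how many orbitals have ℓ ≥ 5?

Per-shell orbital counts meeting the constraint:
n=6 → 11; n=7 → 24.
Total orbitals: 11 + 24 = 35.

35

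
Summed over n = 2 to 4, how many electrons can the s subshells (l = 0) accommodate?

6

An s subshell (l = 0) exists for every n ≥ 1, so shells n = 2, 3, 4 each contribute one — 3 subshells.
Since each s subshell holds 2(2·0+1) = 2 electrons, the total is 3 × 2 = 6.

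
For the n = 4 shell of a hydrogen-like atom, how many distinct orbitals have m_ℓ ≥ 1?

6

Go through ℓ = 0, …, 3 (the values permitted for n = 4).
Per ℓ-value: ℓ=1 → 1; ℓ=2 → 2; ℓ=3 → 3.
Total orbitals: 1 + 2 + 3 = 6.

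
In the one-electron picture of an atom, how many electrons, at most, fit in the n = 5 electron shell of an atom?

50

A shell holds 2n² electrons: 2 × 5² = 2 × 25 = 50.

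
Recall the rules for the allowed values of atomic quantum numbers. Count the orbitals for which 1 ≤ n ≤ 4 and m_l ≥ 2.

For each n in the range, tally the orbitals obeying m_l ≥ 2:
n=3 → 1; n=4 → 3.
Total orbitals: 1 + 3 = 4.

4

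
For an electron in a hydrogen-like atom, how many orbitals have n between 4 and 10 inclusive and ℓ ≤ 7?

318

Go shell by shell, enumerating (ℓ, m_ℓ) with ℓ ≤ 7:
n=4 → 16; n=5 → 25; n=6 → 36; n=7 → 49; n=8 → 64; n=9 → 64; n=10 → 64.
Total orbitals: 16 + 25 + 36 + 49 + 64 + 64 + 64 = 318.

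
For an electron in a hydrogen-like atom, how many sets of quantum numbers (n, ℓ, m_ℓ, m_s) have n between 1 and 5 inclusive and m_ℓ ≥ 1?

40

Count contributing orbitals for each principal shell:
n=2 → 1; n=3 → 3; n=4 → 6; n=5 → 10.
Orbitals: 1 + 3 + 6 + 10 = 20. Including both spin states (m_s = ±1/2) gives 2 × 20 = 40 states.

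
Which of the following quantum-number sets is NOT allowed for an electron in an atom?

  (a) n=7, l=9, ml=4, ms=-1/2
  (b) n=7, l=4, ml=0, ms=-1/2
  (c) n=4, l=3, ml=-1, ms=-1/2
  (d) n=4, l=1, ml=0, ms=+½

(a)

(a) has l = 9 ≥ n = 7, violating 0 ≤ l ≤ n−1.
The remaining sets (b), (c), (d) satisfy all four rules.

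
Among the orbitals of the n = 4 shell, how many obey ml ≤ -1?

Per l-value: l=1 → 1; l=2 → 2; l=3 → 3.
Total orbitals: 1 + 2 + 3 = 6.

6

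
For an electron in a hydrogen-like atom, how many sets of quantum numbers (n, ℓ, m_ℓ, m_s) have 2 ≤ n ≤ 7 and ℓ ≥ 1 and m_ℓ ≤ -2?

70

Work shell by shell — for each n, count the (ℓ, m_ℓ) pairs that satisfy ℓ ≥ 1 and m_ℓ ≤ -2:
n=3 → 1; n=4 → 3; n=5 → 6; n=6 → 10; n=7 → 15.
Orbitals: 1 + 3 + 6 + 10 + 15 = 35. Including both spin states (m_s = ±1/2) gives 2 × 35 = 70 states.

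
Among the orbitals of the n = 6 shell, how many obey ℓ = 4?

With n = 6 the allowed ℓ are 0, 1, …, 5.
Per ℓ-value: ℓ=4 → 9.
Total orbitals: 9.

9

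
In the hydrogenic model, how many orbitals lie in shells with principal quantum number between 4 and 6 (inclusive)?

Shell n has n² orbitals: 4²=16 + 5²=25 + 6²=36 = 77 orbitals.

77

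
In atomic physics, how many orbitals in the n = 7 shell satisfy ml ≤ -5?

3

The n = 7 shell has l = 0 through 6; check each.
Contributions: l=5 → 1; l=6 → 2.
Total orbitals: 1 + 2 = 3.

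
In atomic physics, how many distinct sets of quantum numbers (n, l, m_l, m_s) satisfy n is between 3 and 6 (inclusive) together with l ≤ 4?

Count contributing orbitals for each principal shell:
n=3 → 9; n=4 → 16; n=5 → 25; n=6 → 25.
Orbitals: 9 + 16 + 25 + 25 = 75. Including both spin states (m_s = ±1/2) gives 2 × 75 = 150 states.

150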